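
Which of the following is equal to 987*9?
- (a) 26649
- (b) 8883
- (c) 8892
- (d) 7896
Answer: b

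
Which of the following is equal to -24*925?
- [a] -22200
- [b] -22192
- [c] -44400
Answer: a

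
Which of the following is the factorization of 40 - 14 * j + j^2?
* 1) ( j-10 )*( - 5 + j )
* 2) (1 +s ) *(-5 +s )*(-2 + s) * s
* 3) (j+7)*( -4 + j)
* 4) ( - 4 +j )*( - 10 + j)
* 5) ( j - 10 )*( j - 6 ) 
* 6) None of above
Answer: 4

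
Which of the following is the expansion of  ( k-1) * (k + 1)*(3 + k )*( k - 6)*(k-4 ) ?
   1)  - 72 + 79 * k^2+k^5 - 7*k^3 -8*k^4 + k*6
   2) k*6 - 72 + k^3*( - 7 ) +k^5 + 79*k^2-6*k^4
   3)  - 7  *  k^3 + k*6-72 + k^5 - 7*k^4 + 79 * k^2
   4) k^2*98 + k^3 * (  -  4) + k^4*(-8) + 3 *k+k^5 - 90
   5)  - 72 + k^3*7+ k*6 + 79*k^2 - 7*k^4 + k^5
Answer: 3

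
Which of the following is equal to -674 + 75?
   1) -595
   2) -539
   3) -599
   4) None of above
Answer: 3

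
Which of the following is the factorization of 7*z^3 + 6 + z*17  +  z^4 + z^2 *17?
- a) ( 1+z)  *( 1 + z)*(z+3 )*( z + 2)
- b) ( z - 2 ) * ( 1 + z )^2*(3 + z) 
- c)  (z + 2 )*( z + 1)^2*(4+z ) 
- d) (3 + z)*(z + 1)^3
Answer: a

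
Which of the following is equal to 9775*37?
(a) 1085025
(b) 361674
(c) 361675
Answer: c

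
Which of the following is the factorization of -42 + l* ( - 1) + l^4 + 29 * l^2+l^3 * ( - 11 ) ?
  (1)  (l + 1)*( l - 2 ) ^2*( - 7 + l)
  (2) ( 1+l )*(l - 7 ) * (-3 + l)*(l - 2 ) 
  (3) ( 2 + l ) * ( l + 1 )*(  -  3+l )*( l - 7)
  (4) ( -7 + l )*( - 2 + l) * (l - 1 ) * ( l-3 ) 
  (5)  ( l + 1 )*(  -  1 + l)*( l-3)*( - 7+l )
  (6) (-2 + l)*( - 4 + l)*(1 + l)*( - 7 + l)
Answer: 2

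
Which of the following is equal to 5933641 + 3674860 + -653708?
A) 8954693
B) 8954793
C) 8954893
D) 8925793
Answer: B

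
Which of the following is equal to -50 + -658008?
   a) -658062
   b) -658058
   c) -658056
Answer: b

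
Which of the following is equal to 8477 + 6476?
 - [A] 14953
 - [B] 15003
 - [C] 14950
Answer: A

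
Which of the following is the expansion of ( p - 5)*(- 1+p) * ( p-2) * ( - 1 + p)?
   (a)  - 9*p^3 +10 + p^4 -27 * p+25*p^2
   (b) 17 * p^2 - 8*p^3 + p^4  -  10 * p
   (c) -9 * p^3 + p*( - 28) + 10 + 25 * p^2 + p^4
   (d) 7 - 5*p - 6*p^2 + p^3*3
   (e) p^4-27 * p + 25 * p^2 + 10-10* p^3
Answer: a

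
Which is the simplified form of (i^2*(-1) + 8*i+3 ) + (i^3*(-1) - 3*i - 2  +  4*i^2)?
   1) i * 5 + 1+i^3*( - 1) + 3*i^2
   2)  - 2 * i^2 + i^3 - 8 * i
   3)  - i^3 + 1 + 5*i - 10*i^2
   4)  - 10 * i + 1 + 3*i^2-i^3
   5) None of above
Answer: 1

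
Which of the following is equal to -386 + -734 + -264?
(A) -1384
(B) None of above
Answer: A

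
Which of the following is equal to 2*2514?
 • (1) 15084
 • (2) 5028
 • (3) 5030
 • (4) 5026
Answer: 2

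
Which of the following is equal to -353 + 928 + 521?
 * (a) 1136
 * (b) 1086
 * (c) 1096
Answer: c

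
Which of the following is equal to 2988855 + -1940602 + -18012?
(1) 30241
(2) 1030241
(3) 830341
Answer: 2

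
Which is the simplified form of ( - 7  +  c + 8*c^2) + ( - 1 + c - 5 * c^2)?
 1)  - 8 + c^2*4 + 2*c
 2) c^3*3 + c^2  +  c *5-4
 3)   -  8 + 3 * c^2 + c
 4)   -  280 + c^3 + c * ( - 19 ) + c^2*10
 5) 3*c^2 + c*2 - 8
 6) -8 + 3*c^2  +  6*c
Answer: 5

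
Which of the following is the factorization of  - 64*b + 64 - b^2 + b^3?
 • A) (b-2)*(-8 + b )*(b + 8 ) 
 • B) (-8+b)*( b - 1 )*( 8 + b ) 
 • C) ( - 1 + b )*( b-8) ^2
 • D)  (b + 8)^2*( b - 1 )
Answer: B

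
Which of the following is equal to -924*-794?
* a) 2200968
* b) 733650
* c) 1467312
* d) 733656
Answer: d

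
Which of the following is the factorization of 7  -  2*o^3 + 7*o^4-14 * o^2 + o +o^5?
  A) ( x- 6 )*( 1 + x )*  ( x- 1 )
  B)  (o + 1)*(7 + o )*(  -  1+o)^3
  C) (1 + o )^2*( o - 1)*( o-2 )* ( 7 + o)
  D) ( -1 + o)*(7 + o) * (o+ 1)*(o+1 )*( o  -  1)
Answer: D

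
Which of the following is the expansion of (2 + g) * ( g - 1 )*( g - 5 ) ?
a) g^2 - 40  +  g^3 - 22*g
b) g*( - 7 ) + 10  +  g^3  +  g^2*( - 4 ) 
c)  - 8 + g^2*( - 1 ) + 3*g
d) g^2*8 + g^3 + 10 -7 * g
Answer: b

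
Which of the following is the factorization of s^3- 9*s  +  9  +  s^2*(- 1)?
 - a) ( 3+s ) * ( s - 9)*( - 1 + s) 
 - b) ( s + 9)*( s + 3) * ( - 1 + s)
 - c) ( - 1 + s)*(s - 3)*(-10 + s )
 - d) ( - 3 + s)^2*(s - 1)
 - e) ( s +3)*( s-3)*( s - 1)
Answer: e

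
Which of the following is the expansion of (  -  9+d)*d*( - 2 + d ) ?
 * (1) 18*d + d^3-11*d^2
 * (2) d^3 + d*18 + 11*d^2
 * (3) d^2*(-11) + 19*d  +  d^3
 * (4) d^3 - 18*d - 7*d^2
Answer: 1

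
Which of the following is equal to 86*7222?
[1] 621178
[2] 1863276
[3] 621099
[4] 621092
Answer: 4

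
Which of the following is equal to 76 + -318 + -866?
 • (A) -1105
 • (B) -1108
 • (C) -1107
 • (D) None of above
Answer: B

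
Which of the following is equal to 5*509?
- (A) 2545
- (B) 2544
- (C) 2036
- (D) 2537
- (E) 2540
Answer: A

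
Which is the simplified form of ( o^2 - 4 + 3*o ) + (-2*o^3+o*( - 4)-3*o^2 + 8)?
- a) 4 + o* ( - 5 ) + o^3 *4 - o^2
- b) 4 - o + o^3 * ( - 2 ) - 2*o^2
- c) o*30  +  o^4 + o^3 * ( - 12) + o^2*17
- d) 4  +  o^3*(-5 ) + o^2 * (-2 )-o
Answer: b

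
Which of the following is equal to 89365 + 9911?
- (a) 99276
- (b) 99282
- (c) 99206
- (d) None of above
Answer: a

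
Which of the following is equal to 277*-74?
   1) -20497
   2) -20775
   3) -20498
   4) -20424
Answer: 3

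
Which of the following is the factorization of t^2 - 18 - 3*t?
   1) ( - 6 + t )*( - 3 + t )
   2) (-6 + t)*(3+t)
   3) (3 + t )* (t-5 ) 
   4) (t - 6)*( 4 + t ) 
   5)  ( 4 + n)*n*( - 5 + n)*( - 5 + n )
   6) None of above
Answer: 2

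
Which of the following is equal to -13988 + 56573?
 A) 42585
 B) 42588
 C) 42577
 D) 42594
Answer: A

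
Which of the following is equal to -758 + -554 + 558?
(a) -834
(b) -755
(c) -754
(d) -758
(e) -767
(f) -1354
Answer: c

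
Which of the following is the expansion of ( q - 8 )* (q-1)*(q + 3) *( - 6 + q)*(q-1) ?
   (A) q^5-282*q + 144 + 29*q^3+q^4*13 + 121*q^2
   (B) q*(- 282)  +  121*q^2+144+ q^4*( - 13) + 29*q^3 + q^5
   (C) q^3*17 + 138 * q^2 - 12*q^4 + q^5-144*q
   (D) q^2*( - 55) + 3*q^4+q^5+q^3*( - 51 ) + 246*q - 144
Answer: B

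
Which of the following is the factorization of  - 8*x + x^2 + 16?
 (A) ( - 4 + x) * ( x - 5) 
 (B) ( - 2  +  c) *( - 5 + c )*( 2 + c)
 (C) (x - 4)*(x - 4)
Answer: C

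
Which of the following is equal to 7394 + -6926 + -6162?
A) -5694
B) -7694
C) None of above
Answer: A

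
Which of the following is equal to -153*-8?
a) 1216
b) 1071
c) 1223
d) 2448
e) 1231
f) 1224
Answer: f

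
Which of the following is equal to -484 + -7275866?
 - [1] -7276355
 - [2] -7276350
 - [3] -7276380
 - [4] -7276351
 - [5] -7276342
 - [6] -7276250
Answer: 2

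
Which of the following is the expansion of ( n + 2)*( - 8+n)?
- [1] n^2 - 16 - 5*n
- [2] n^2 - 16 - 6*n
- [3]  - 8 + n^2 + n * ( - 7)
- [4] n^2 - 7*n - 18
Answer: 2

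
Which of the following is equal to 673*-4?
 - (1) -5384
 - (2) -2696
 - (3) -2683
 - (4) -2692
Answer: 4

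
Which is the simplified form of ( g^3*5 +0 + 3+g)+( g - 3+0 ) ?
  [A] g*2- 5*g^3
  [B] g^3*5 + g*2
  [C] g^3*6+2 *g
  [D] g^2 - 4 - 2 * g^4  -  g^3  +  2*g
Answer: B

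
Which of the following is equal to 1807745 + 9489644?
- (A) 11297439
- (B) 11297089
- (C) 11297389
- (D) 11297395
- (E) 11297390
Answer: C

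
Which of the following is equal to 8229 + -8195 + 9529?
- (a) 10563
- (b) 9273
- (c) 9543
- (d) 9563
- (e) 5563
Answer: d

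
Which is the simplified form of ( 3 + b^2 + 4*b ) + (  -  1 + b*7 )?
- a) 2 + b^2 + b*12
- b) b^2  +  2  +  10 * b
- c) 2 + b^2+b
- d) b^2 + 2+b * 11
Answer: d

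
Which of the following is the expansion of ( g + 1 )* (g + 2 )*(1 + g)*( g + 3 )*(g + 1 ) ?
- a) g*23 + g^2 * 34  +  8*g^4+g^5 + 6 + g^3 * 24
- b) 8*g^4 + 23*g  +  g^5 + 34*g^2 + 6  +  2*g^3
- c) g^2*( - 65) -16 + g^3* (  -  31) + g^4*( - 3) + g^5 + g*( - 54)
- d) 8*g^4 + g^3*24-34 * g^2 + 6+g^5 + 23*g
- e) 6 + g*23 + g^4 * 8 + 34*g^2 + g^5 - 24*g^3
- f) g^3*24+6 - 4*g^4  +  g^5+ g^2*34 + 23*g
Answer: a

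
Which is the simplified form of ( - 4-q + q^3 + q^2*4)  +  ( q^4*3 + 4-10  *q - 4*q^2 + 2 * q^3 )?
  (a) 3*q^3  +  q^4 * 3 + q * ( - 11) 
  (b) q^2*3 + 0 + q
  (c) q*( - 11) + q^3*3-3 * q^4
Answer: a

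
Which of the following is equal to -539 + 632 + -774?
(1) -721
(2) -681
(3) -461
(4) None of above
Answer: 2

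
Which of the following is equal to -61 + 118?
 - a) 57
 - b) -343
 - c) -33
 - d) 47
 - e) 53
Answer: a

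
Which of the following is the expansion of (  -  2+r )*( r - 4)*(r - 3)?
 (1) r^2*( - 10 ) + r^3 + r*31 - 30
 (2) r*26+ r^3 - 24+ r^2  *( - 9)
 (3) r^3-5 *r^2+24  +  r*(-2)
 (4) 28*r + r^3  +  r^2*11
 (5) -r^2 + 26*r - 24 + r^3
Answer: 2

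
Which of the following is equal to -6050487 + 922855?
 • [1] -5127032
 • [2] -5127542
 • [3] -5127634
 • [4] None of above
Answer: 4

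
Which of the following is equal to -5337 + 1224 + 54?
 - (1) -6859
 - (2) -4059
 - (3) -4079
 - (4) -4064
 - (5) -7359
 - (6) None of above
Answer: 2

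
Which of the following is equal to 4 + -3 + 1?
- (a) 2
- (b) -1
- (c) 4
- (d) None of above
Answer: a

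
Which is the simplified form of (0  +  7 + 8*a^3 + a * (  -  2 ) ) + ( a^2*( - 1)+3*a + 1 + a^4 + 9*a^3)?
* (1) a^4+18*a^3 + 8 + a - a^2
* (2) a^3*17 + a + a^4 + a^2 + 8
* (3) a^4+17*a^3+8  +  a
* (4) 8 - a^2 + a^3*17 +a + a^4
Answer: 4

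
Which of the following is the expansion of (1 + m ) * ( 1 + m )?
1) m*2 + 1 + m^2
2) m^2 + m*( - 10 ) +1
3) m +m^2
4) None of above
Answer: 1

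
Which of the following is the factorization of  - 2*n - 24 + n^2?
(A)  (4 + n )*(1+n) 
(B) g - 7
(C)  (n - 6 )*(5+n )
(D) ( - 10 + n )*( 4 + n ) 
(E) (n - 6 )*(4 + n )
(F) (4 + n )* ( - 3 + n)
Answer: E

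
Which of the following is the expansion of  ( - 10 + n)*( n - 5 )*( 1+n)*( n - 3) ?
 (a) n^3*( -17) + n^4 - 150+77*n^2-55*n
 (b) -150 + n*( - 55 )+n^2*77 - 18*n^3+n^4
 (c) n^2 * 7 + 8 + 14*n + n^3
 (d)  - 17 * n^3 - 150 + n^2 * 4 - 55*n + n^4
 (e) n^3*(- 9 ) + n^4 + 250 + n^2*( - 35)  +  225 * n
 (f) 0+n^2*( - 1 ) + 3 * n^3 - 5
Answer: a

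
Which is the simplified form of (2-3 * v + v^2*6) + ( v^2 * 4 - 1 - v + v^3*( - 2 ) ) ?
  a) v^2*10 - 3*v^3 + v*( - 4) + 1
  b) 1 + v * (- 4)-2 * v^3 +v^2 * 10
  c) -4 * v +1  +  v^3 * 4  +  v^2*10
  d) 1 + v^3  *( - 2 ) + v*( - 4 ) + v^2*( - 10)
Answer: b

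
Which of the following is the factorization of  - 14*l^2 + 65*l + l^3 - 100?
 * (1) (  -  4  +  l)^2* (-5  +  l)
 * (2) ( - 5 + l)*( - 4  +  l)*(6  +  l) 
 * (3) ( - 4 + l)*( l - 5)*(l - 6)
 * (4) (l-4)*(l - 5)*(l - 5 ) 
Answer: 4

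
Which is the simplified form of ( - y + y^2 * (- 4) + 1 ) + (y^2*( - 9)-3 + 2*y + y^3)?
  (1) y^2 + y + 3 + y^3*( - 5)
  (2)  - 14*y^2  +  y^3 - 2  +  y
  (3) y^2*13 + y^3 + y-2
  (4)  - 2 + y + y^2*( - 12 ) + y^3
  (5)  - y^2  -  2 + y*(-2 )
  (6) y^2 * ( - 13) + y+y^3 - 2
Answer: 6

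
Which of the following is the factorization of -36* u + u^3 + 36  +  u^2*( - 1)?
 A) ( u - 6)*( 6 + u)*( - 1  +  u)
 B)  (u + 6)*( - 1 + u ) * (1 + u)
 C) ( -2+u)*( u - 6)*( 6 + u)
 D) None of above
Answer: A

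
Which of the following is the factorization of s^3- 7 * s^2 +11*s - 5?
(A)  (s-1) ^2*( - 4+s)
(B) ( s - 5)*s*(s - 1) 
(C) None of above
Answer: C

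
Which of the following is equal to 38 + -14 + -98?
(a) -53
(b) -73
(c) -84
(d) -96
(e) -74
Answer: e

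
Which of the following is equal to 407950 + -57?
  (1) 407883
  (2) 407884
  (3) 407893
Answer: 3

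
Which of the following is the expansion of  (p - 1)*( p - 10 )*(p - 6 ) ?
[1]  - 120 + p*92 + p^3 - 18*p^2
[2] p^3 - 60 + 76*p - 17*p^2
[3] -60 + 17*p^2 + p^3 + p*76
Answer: 2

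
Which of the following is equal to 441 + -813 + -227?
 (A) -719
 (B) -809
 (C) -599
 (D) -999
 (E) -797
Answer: C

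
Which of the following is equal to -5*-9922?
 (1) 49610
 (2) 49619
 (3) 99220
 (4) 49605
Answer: 1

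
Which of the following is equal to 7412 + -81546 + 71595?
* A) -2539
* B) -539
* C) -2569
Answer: A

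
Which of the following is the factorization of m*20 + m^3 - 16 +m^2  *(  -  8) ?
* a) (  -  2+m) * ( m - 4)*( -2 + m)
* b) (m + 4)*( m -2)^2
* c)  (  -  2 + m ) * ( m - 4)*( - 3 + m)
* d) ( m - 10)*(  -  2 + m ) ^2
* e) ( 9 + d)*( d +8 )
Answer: a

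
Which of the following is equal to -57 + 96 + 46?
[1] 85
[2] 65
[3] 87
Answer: 1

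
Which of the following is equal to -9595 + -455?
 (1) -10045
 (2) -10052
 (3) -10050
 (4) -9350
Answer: 3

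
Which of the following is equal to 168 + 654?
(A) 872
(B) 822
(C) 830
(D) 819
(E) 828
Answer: B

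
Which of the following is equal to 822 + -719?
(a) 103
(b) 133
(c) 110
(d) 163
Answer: a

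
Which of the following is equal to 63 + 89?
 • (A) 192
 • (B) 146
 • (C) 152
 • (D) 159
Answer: C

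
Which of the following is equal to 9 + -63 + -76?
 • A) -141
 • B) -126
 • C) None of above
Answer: C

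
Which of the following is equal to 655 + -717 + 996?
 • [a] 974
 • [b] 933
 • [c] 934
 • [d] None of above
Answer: c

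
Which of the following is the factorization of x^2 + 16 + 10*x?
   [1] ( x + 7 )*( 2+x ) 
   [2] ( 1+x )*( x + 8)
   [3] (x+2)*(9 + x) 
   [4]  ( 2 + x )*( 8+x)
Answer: 4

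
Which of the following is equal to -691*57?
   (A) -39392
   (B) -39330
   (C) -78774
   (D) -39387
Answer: D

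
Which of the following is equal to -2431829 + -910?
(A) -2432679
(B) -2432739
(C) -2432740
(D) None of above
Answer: B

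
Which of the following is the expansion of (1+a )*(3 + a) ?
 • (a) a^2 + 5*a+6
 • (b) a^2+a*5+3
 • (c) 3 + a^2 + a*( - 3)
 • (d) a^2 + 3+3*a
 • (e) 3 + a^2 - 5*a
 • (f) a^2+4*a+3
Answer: f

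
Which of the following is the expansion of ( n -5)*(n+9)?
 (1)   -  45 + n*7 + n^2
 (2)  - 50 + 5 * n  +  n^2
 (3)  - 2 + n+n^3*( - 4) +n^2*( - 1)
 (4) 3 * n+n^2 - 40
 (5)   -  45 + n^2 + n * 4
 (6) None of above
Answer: 5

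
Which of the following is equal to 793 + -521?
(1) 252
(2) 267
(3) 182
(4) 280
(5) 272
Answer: 5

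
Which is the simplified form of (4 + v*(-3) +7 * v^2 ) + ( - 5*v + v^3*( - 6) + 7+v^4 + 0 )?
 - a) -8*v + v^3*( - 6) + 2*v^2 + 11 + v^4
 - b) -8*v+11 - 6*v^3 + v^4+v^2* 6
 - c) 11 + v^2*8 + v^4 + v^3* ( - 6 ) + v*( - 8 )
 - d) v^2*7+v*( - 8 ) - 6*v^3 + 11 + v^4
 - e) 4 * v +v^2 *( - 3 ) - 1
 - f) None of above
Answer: d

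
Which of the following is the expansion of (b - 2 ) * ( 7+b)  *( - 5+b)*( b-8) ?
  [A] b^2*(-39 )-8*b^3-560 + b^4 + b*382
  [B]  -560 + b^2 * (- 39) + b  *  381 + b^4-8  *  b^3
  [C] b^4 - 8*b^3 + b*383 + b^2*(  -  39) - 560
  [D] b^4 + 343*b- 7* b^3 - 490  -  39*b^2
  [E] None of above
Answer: A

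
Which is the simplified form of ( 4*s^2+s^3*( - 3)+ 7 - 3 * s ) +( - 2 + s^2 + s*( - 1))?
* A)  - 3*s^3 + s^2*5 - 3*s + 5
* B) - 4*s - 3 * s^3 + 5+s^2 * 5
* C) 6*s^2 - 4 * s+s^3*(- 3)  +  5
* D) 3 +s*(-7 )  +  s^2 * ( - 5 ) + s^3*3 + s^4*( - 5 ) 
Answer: B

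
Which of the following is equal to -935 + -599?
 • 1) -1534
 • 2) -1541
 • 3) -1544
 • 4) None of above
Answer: 1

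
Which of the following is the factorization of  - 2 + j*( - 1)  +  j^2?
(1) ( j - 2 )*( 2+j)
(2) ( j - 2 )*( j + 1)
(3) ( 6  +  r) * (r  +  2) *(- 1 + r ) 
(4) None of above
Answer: 2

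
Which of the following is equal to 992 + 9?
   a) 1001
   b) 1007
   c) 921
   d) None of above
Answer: a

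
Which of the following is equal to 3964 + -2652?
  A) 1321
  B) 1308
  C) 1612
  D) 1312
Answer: D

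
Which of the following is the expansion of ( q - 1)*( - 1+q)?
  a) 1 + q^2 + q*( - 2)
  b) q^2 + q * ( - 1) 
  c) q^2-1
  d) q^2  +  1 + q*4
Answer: a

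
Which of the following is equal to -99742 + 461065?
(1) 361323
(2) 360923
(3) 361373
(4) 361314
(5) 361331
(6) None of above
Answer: 1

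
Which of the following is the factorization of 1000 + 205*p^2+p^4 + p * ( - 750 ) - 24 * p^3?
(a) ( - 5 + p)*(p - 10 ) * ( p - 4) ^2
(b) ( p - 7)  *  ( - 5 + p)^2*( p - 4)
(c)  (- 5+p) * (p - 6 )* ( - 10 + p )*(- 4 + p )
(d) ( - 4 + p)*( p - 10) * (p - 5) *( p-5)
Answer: d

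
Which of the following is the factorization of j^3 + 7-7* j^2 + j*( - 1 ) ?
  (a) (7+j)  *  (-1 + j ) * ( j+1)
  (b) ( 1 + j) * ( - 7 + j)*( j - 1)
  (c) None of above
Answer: b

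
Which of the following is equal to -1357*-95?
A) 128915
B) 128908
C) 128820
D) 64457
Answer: A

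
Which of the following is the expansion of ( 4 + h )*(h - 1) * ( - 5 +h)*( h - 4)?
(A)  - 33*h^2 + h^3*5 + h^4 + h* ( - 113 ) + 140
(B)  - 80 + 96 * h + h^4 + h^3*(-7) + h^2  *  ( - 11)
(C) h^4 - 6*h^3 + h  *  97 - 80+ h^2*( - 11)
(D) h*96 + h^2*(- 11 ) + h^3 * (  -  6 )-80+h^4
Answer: D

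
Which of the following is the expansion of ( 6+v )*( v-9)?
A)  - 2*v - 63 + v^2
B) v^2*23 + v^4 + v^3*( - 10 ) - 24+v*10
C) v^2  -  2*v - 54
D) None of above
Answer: D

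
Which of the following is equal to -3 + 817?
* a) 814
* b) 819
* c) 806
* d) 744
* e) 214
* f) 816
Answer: a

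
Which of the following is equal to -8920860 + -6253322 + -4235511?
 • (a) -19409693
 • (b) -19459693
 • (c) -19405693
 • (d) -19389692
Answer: a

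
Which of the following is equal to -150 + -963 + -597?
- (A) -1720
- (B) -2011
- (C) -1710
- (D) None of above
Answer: C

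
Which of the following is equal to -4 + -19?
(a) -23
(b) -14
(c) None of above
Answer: a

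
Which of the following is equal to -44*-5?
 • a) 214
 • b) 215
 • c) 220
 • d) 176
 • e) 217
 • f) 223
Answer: c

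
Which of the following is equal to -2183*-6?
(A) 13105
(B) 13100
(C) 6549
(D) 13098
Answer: D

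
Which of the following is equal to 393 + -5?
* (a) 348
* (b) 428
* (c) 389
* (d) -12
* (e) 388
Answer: e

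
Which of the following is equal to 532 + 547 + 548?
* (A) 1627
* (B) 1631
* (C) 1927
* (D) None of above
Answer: A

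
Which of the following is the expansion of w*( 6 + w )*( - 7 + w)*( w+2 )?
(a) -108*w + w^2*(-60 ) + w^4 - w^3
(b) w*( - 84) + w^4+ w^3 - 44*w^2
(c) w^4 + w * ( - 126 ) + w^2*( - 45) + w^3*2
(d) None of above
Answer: b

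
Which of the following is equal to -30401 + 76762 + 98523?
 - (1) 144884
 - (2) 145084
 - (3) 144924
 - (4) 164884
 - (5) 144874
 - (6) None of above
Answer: 1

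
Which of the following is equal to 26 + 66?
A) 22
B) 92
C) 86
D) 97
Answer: B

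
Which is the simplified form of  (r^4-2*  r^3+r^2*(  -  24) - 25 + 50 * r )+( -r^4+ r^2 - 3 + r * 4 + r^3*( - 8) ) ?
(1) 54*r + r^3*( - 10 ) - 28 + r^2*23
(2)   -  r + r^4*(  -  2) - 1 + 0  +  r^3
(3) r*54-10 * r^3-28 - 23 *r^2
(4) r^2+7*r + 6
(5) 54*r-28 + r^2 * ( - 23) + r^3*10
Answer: 3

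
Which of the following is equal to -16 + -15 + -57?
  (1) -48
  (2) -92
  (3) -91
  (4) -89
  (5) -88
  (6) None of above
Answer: 5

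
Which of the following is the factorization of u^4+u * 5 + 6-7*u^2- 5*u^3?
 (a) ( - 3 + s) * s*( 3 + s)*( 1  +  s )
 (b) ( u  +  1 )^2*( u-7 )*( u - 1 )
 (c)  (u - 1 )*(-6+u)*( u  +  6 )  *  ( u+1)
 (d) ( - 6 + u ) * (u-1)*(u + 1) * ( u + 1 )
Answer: d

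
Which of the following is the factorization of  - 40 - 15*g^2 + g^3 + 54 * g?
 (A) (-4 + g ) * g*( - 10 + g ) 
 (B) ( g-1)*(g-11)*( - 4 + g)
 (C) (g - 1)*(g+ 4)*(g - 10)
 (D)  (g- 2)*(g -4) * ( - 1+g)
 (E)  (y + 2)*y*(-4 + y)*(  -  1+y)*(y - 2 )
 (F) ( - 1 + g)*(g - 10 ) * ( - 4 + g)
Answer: F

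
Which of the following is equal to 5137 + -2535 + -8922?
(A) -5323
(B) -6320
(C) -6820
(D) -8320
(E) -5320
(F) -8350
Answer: B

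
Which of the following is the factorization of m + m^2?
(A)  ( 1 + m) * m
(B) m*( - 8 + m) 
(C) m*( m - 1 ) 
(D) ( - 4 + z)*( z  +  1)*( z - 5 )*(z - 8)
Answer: A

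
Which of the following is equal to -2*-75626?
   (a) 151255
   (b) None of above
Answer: b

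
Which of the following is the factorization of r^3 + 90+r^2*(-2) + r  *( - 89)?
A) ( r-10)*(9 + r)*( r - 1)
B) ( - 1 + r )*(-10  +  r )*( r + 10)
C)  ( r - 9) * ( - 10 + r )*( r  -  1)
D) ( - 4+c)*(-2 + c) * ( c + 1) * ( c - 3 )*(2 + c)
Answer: A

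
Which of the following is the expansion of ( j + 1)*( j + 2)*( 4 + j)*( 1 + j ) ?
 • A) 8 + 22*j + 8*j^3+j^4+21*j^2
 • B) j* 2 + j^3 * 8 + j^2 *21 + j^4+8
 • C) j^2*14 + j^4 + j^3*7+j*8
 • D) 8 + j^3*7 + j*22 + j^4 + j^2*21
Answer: A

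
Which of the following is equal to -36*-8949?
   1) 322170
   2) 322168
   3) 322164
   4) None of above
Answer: 3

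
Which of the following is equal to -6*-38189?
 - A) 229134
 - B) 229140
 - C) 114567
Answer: A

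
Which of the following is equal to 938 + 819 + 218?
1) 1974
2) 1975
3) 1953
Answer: 2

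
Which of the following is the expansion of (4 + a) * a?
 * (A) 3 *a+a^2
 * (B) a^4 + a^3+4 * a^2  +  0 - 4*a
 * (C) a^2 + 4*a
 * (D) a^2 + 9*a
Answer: C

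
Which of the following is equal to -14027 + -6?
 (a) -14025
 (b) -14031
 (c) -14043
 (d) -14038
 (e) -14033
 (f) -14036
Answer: e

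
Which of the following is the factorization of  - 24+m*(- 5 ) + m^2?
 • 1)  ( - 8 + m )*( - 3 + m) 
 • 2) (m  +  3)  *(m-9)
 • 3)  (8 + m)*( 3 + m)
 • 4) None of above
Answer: 4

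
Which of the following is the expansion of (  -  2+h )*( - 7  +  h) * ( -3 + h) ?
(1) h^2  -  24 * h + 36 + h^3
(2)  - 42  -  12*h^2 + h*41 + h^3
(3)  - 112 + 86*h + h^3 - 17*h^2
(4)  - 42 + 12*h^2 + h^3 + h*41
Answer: 2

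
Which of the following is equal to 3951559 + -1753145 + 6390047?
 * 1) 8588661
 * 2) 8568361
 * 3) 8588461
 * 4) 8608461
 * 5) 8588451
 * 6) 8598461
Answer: 3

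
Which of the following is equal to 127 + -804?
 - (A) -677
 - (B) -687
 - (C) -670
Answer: A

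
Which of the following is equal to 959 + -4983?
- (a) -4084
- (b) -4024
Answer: b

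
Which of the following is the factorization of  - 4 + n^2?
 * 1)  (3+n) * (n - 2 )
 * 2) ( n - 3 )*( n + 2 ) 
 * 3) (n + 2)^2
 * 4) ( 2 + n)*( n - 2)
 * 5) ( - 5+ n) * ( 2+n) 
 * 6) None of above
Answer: 4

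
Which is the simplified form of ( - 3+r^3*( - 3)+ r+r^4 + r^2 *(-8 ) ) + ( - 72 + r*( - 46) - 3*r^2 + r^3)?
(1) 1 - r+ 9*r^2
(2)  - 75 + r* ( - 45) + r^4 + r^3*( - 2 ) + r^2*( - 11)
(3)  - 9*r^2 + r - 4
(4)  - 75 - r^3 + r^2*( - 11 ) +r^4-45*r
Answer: 2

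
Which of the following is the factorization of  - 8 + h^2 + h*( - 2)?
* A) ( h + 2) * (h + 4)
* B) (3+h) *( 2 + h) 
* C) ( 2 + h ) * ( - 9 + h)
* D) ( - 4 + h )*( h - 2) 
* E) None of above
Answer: E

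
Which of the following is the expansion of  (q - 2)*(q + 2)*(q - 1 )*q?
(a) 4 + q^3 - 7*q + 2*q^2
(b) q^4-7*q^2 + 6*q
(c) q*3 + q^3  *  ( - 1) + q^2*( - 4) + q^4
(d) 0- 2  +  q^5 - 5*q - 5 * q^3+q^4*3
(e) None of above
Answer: e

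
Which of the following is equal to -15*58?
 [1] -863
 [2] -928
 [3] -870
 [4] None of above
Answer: 3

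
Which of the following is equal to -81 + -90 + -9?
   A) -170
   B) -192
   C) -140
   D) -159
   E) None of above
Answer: E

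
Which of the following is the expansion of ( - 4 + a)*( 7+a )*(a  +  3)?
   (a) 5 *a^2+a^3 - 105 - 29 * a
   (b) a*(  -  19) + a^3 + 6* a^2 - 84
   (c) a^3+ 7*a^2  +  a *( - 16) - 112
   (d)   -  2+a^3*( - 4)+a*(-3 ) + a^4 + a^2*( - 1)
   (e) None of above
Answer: b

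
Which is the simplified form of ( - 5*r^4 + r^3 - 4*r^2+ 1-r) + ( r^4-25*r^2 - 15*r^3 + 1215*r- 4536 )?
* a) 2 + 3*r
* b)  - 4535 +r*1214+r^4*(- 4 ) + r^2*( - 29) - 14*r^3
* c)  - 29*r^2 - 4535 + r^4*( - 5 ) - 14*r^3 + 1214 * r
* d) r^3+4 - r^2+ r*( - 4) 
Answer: b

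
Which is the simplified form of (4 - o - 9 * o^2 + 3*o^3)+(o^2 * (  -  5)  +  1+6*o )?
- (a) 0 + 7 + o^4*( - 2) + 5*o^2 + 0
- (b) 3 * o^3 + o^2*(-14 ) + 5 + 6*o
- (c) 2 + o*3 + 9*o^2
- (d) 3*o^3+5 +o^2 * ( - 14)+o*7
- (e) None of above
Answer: e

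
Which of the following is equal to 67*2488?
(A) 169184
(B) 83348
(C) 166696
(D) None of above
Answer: C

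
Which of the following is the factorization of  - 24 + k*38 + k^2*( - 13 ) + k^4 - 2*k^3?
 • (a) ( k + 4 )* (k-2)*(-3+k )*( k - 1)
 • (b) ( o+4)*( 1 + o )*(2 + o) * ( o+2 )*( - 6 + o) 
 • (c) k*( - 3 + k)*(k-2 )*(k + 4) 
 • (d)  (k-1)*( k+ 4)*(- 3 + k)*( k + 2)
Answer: a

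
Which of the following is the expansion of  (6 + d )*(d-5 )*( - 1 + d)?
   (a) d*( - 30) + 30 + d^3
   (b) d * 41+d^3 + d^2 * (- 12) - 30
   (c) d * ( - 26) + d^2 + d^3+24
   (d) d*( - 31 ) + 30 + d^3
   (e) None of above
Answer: d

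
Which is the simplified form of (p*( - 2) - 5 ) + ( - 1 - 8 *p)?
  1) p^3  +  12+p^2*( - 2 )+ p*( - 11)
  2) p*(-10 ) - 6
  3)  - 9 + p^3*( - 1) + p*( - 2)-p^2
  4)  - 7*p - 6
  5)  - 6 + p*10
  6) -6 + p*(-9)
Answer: 2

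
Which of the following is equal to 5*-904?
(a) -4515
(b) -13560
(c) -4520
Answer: c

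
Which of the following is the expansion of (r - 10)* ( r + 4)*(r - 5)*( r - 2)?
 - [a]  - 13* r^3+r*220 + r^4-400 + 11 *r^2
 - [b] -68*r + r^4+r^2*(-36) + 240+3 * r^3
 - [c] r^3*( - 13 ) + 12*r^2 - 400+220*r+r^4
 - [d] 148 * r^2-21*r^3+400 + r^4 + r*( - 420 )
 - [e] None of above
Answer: c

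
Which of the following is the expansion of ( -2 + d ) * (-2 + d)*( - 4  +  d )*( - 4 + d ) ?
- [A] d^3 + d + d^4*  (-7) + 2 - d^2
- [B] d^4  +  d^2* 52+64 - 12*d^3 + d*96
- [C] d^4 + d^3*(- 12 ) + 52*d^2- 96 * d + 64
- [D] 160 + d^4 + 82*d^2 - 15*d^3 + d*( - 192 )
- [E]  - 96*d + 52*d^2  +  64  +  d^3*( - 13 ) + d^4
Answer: C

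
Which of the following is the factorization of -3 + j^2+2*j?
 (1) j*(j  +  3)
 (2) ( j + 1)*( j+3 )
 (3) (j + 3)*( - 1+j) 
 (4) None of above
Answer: 3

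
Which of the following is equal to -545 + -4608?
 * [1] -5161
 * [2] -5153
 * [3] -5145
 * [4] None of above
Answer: 2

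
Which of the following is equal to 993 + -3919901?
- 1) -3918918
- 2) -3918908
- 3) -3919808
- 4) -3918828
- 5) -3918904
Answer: 2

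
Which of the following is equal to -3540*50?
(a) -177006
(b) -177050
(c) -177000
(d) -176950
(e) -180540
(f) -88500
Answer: c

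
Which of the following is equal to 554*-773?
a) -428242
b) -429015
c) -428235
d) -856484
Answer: a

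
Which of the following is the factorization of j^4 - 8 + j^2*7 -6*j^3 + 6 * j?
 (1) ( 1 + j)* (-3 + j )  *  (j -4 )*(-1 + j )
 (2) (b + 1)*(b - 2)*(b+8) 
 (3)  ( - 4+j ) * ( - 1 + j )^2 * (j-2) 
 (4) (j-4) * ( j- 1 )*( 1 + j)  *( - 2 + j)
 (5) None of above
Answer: 4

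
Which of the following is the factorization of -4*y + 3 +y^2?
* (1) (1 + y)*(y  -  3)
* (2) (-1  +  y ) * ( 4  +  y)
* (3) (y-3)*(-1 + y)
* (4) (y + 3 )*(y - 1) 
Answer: 3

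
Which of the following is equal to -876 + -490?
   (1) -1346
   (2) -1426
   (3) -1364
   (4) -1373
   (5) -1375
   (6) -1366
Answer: 6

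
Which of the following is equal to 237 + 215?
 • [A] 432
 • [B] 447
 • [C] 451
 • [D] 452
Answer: D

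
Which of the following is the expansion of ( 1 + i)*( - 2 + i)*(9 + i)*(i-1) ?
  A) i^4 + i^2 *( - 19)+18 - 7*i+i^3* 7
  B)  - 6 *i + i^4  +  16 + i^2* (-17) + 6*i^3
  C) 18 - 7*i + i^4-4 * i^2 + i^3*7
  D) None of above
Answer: A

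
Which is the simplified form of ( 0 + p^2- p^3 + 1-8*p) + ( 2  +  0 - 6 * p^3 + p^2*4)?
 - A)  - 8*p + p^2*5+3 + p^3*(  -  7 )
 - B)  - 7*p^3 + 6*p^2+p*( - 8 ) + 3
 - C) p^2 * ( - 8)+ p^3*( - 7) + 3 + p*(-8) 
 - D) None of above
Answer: A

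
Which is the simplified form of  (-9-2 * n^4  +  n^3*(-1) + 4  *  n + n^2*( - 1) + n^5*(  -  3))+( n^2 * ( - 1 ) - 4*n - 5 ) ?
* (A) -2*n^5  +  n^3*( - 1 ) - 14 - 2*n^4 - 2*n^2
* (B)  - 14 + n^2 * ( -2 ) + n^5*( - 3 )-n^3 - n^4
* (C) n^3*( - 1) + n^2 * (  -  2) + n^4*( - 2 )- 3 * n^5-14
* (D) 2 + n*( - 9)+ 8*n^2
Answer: C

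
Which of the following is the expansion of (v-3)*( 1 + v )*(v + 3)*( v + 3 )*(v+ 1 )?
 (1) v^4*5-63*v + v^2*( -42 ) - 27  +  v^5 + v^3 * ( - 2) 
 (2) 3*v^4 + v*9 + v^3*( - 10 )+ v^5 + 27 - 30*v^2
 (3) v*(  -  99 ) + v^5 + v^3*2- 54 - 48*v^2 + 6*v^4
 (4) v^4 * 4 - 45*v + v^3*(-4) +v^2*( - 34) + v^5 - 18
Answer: 1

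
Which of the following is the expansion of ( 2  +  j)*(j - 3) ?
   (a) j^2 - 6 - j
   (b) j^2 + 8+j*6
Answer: a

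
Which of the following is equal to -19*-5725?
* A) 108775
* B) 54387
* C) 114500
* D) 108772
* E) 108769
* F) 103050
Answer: A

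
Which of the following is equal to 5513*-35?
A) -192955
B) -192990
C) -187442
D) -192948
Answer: A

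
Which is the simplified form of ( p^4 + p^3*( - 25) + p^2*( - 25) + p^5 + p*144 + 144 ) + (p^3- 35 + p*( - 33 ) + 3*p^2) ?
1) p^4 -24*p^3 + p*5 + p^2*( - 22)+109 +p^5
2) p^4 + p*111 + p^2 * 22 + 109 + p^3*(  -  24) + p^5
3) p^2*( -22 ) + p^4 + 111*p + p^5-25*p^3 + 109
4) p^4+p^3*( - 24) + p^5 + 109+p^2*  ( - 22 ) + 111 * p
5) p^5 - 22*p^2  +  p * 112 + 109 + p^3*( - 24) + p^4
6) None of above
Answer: 4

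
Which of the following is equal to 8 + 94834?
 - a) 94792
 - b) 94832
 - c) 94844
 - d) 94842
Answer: d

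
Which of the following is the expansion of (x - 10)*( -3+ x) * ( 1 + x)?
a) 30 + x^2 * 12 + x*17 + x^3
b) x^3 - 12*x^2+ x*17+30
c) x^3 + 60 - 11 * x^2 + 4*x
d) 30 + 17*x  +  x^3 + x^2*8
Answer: b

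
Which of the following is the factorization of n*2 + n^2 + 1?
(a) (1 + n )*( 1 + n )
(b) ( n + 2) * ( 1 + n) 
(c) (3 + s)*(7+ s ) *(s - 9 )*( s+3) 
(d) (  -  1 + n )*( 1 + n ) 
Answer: a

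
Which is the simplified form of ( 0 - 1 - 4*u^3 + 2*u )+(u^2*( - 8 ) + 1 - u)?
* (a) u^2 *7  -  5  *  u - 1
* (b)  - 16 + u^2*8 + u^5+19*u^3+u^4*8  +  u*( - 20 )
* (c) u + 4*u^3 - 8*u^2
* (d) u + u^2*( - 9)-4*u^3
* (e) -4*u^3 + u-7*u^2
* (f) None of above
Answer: f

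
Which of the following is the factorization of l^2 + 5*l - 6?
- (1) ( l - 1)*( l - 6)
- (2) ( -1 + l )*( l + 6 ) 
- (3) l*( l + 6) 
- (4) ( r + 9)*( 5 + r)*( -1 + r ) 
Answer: 2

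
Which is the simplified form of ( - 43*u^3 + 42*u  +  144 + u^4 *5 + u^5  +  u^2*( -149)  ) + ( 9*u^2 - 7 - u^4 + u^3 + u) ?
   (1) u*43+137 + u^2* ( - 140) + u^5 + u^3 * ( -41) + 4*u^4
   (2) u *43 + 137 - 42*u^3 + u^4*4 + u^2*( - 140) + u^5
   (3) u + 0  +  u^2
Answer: 2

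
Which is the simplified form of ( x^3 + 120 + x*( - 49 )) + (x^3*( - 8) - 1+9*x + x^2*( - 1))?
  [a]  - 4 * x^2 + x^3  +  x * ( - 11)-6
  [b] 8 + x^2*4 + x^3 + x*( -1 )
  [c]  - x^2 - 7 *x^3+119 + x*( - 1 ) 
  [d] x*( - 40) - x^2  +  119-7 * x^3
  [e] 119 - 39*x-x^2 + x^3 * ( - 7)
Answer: d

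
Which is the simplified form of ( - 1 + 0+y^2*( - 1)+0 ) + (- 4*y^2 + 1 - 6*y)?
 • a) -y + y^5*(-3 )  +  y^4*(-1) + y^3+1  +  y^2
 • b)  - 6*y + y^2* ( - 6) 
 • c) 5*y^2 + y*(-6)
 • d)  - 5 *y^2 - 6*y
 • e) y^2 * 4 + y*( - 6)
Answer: d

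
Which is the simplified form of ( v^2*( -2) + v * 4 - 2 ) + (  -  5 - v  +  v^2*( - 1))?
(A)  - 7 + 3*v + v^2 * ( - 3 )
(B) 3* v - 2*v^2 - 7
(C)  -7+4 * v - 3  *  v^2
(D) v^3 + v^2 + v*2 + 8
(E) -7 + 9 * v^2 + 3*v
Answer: A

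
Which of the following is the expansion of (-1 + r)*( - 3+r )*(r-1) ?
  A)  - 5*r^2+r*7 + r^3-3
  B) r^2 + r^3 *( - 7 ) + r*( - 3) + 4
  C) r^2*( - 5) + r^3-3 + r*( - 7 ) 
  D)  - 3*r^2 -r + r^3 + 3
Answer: A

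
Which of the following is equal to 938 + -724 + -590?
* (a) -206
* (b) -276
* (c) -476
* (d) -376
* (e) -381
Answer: d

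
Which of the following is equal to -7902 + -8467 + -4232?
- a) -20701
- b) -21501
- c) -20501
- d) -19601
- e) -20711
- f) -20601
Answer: f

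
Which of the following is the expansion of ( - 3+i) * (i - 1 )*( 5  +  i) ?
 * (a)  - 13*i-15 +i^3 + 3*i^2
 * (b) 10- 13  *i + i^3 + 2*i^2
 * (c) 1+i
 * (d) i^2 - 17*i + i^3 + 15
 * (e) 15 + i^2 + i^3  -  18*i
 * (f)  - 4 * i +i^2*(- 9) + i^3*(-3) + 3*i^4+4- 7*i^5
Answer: d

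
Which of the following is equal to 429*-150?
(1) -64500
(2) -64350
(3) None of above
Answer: 2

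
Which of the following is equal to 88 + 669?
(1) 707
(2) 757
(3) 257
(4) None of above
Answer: 2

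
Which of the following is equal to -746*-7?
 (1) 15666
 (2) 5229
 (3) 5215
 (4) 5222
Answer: 4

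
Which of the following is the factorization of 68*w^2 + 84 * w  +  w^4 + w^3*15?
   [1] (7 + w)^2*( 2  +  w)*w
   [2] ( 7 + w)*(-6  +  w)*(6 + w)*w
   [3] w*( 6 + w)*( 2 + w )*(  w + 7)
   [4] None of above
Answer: 3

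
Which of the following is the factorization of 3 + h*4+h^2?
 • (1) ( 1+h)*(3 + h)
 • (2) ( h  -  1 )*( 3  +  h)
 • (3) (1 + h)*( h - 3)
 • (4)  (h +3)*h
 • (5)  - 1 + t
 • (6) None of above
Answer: 1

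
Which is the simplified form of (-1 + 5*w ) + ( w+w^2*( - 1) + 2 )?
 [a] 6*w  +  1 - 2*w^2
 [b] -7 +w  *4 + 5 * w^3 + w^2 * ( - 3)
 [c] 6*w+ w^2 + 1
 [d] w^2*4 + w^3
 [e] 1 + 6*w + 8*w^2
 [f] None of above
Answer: f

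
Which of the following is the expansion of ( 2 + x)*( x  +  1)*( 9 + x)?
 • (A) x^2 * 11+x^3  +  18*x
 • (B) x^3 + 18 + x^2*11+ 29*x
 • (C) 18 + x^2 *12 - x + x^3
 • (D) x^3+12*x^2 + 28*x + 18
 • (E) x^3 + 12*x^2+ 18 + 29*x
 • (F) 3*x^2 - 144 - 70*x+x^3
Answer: E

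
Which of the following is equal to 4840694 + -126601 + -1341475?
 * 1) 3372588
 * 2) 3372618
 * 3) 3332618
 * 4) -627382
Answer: 2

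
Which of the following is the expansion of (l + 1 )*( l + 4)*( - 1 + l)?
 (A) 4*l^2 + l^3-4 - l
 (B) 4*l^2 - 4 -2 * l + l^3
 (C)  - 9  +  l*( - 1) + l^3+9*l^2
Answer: A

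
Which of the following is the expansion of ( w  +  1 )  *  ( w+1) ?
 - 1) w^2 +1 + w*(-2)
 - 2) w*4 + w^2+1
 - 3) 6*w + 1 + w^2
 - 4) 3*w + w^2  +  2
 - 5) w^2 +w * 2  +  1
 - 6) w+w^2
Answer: 5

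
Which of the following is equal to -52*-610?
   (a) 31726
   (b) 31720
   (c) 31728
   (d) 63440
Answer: b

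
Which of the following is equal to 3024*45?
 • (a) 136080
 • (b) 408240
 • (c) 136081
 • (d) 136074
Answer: a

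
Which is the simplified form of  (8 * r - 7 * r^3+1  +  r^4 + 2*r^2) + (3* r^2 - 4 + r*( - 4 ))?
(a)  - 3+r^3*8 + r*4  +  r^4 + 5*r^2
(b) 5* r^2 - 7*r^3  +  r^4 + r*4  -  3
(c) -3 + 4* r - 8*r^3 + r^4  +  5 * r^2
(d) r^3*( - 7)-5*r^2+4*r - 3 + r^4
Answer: b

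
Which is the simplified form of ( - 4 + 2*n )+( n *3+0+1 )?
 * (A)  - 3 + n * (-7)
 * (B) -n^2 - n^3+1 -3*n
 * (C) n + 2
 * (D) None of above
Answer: D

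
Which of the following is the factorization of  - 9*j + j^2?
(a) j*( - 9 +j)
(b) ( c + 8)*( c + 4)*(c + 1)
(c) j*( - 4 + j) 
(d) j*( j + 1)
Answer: a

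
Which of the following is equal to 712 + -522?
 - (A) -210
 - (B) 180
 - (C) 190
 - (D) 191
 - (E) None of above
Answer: C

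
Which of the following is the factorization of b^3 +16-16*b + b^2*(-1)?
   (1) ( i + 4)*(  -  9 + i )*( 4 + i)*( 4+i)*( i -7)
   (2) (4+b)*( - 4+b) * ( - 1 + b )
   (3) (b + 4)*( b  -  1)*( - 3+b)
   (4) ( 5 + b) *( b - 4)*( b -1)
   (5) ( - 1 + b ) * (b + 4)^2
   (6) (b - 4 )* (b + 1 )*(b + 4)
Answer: 2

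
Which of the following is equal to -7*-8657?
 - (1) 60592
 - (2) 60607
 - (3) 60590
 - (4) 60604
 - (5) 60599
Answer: 5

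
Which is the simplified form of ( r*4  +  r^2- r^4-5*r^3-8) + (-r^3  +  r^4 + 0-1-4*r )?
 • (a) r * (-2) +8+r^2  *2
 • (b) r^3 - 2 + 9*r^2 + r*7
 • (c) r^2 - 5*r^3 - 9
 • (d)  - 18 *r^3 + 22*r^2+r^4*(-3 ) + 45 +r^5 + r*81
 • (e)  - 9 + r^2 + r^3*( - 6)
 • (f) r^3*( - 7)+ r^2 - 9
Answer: e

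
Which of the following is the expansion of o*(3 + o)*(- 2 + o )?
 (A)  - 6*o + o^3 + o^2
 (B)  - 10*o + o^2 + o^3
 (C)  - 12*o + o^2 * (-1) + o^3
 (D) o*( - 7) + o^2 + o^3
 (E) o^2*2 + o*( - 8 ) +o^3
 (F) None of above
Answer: A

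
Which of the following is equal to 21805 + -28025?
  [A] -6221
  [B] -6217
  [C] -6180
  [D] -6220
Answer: D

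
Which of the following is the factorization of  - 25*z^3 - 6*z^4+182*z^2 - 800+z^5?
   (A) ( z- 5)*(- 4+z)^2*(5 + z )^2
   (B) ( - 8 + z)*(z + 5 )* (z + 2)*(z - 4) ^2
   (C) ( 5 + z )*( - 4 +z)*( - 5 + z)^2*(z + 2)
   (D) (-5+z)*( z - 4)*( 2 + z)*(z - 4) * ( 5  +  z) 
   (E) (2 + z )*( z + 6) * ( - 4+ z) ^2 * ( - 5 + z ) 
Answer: D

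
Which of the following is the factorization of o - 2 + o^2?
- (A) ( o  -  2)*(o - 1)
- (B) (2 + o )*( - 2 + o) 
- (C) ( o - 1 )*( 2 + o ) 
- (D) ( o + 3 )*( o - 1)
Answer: C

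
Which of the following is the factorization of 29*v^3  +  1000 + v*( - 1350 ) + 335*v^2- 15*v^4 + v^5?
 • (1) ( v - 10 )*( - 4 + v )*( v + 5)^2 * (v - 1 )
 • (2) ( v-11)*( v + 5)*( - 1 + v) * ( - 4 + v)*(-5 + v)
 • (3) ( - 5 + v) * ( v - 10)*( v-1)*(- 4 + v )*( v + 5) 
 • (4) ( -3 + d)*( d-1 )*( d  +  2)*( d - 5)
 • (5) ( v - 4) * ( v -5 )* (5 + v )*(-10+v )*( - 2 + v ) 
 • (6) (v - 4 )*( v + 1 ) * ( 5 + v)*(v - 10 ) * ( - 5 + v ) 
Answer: 3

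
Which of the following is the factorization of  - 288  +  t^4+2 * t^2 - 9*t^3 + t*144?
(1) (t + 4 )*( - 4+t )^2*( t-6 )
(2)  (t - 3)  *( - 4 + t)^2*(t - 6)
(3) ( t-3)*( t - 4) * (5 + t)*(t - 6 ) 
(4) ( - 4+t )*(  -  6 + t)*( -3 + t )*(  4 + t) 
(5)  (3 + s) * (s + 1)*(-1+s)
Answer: 4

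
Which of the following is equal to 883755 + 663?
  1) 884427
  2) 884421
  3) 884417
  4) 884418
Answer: 4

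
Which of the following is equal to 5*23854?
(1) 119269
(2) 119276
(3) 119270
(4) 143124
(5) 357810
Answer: 3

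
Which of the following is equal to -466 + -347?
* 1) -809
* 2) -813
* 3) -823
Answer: 2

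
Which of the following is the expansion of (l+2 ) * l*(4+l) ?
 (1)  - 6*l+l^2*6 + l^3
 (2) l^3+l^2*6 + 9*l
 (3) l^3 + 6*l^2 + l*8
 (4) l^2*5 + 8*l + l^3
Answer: 3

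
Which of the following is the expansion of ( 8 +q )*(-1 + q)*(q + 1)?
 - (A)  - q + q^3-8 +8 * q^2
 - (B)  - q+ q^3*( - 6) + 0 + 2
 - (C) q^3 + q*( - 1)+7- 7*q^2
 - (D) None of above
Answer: A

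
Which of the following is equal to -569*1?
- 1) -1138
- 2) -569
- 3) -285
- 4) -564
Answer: 2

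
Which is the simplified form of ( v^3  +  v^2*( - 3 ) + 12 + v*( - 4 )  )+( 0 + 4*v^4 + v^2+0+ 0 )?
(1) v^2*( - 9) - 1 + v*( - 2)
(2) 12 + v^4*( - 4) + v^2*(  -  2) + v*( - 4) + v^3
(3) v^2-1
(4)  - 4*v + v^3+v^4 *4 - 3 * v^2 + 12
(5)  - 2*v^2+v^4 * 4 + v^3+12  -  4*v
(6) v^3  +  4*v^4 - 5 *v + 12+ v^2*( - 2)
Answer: 5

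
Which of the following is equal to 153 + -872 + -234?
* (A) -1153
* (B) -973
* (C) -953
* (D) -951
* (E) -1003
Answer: C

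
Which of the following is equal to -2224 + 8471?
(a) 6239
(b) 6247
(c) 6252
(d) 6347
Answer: b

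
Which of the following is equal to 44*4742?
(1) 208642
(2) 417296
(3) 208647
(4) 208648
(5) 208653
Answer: 4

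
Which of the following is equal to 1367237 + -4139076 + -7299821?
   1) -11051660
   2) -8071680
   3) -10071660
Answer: 3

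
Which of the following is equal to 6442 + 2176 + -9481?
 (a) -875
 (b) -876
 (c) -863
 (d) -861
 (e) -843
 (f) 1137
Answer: c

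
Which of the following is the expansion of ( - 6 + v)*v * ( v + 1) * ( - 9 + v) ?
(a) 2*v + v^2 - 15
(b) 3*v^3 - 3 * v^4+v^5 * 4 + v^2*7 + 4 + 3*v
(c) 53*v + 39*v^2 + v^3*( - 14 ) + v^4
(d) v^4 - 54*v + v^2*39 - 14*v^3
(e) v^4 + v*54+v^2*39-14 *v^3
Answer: e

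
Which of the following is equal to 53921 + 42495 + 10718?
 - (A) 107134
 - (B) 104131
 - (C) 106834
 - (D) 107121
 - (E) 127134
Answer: A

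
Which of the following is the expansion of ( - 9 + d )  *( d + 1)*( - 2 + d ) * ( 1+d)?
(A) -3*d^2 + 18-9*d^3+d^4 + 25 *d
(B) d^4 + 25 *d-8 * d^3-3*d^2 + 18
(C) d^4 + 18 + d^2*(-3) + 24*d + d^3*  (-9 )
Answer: A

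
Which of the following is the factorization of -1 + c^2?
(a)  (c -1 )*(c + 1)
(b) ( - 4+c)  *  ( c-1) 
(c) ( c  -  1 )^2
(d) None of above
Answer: a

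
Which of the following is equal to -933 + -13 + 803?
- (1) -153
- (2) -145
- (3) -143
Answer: 3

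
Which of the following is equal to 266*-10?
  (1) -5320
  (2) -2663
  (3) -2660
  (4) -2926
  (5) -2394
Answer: 3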